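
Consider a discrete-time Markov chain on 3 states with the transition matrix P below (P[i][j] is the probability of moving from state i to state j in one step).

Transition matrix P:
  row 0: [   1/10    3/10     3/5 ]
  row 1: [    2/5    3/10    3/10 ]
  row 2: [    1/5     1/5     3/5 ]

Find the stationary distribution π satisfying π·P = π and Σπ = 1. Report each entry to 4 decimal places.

π = [0.2268, 0.2474, 0.5258]

Balance equations π_j = Σ_i π_i·P[i][j]:
  π_0 = 1/10·π_0 + 2/5·π_1 + 1/5·π_2
  π_1 = 3/10·π_0 + 3/10·π_1 + 1/5·π_2
  normalize: π_0 + π_1 + π_2 = 1
Solving the linear system gives exactly π = [22/97, 24/97, 51/97].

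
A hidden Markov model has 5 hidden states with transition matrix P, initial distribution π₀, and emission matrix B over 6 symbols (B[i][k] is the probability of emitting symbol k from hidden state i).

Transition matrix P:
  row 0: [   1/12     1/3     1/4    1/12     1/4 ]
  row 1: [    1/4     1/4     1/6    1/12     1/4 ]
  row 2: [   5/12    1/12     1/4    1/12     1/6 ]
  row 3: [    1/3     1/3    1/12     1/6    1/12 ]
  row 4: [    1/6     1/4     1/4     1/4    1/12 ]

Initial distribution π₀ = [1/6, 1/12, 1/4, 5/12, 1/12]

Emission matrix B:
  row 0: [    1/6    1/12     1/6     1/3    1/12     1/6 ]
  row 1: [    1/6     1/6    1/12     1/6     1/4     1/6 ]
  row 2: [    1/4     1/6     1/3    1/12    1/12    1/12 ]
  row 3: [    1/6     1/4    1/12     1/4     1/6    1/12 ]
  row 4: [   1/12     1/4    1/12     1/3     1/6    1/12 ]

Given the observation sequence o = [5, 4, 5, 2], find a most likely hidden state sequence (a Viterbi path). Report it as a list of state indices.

t=0: δ = [2.778e-02, 1.389e-02, 2.083e-02, 3.472e-02, 6.944e-03]  (obs o_0=5)
t=1: δ = [9.645e-04, 2.894e-03, 5.787e-04, 9.645e-04, 1.157e-03]  ψ = [3, 3, 0, 3, 0]  (obs o_1=4)
t=2: δ = [1.206e-04, 1.206e-04, 4.019e-05, 2.411e-05, 6.028e-05]  ψ = [1, 1, 1, 4, 1]  (obs o_2=5)
t=3: δ = [5.023e-06, 3.349e-06, 1.005e-05, 1.256e-06, 2.512e-06]  ψ = [1, 0, 0, 4, 0]  (obs o_3=2)
backtrack: best end state = 2; path = [3, 1, 0, 2]

path = [3, 1, 0, 2]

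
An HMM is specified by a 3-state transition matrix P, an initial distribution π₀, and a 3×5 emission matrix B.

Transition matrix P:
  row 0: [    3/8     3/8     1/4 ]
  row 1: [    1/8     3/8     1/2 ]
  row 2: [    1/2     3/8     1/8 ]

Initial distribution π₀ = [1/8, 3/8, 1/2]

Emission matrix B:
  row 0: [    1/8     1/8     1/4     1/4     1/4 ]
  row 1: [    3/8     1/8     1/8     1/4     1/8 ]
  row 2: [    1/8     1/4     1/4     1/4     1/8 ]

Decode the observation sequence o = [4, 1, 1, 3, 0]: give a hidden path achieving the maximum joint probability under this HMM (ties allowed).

t=0: δ = [3.125e-02, 4.688e-02, 6.250e-02]  (obs o_0=4)
t=1: δ = [3.906e-03, 2.930e-03, 5.859e-03]  ψ = [2, 2, 1]  (obs o_1=1)
t=2: δ = [3.662e-04, 2.747e-04, 3.662e-04]  ψ = [2, 2, 1]  (obs o_2=1)
t=3: δ = [4.578e-05, 3.433e-05, 3.433e-05]  ψ = [2, 0, 1]  (obs o_3=3)
t=4: δ = [2.146e-06, 6.437e-06, 2.146e-06]  ψ = [0, 0, 1]  (obs o_4=0)
backtrack: best end state = 1; path = [2, 1, 2, 0, 1]

path = [2, 1, 2, 0, 1]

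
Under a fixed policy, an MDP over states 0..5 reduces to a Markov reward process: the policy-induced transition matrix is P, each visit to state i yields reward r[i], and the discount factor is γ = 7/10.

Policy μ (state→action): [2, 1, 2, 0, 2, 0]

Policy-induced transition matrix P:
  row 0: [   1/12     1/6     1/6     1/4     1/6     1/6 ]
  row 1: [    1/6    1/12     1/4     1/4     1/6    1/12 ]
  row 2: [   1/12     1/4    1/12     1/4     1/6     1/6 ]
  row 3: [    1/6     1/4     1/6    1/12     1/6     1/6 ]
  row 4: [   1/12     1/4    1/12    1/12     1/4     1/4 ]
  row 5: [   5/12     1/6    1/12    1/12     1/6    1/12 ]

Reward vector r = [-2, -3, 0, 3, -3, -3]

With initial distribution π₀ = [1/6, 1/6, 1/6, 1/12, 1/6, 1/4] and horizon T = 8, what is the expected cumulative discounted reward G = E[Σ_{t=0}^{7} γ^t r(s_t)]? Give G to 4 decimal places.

t=0: π = [0.1667, 0.1667, 0.1667, 0.0833, 0.1667, 0.2500], E[r] = -1.8333, γ^t·E[r] = -1.833333, running G = -1.833333
t=1: π = [0.1875, 0.1875, 0.1319, 0.1667, 0.1806, 0.1458], E[r] = -1.4167, γ^t·E[r] = -0.991667, running G = -2.825000
t=2: π = [0.1615, 0.1910, 0.1441, 0.1678, 0.1817, 0.1539], E[r] = -1.3993, γ^t·E[r] = -0.685660, running G = -3.510660
t=3: π = [0.1645, 0.1919, 0.1426, 0.1661, 0.1818, 0.1531], E[r] = -1.4111, γ^t·E[r] = -0.484014, running G = -3.994674
t=4: π = [0.1642, 0.1916, 0.1429, 0.1665, 0.1818, 0.1531], E[r] = -1.4082, γ^t·E[r] = -0.338103, running G = -4.332777
t=5: π = [0.1642, 0.1916, 0.1428, 0.1664, 0.1818, 0.1531], E[r] = -1.4088, γ^t·E[r] = -0.236769, running G = -4.569546
t=6: π = [0.1642, 0.1916, 0.1428, 0.1664, 0.1818, 0.1531], E[r] = -1.4087, γ^t·E[r] = -0.165729, running G = -4.735274
t=7: π = [0.1642, 0.1916, 0.1428, 0.1664, 0.1818, 0.1531], E[r] = -1.4087, γ^t·E[r] = -0.116011, running G = -4.851285

G = -4.8513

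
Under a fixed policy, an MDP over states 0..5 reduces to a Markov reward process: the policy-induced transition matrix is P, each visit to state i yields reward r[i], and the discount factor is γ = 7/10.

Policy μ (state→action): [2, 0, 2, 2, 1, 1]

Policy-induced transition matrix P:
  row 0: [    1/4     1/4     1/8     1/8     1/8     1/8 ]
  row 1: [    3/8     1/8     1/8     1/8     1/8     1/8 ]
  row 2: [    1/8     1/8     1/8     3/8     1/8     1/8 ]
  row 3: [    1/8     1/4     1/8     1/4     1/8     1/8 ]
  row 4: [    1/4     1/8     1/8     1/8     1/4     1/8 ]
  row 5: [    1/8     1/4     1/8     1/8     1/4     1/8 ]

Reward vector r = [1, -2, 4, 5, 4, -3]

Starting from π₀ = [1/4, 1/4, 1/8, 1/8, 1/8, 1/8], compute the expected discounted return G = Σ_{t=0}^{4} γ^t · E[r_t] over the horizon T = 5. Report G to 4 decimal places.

G = 3.6338

t=0: π = [0.2500, 0.2500, 0.1250, 0.1250, 0.1250, 0.1250], E[r] = 1.0000, γ^t·E[r] = 1.000000, running G = 1.000000
t=1: π = [0.2344, 0.1875, 0.1250, 0.1719, 0.1563, 0.1250], E[r] = 1.4688, γ^t·E[r] = 1.028125, running G = 2.028125
t=2: π = [0.2207, 0.1914, 0.1250, 0.1777, 0.1602, 0.1250], E[r] = 1.4922, γ^t·E[r] = 0.731172, running G = 2.759297
t=3: π = [0.2205, 0.1904, 0.1250, 0.1785, 0.1606, 0.1250], E[r] = 1.4995, γ^t·E[r] = 0.514333, running G = 3.273629
t=4: π = [0.2202, 0.1905, 0.1250, 0.1786, 0.1607, 0.1250], E[r] = 1.4999, γ^t·E[r] = 0.360121, running G = 3.633750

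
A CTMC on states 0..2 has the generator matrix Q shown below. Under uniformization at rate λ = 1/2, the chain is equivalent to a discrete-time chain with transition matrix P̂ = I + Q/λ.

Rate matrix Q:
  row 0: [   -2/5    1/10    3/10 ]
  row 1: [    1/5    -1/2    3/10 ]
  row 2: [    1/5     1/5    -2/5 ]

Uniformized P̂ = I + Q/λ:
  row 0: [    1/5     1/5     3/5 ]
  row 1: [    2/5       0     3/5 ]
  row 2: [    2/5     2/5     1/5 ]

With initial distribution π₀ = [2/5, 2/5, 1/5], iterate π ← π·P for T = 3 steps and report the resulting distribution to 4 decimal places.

t=0: π = [0.4000, 0.4000, 0.2000]
t=1: π = [0.3200, 0.1600, 0.5200]
t=2: π = [0.3360, 0.2720, 0.3920]
t=3: π = [0.3328, 0.2240, 0.4432]

π = [0.3328, 0.2240, 0.4432]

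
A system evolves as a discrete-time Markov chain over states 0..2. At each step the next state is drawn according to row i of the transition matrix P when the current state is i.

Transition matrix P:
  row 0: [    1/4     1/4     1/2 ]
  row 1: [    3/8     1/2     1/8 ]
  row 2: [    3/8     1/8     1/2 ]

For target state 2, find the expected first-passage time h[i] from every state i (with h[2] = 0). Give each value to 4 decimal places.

h = [2.6667, 4.0000, 0.0000]

First-step conditioning: h[2] = 0; for i ≠ 2, h[i] = 1 + Σ_k P[i][k]·h[k].
  h[0] = 1 + 1/4·h[0] + 1/4·h[1]
  h[1] = 1 + 3/8·h[0] + 1/2·h[1]
Solving the 2×2 linear system over states ≠ 2 gives exactly h = [8/3, 4, 0] (h[2] = 0 is the target).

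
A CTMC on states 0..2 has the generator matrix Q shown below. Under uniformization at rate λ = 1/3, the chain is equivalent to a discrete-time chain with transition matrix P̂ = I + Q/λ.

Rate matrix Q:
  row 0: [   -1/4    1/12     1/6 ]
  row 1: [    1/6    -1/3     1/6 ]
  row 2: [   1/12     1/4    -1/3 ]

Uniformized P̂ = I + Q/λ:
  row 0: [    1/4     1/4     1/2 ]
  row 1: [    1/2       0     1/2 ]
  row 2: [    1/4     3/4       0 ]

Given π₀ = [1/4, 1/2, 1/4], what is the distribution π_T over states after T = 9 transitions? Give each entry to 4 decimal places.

π = [0.3335, 0.3330, 0.3335]

t=0: π = [0.2500, 0.5000, 0.2500]
t=1: π = [0.3750, 0.2500, 0.3750]
t=2: π = [0.3125, 0.3750, 0.3125]
t=3: π = [0.3438, 0.3125, 0.3438]
t=4: π = [0.3281, 0.3438, 0.3281]
t=5: π = [0.3359, 0.3281, 0.3359]
t=6: π = [0.3320, 0.3359, 0.3320]
t=7: π = [0.3340, 0.3320, 0.3340]
t=8: π = [0.3330, 0.3340, 0.3330]
t=9: π = [0.3335, 0.3330, 0.3335]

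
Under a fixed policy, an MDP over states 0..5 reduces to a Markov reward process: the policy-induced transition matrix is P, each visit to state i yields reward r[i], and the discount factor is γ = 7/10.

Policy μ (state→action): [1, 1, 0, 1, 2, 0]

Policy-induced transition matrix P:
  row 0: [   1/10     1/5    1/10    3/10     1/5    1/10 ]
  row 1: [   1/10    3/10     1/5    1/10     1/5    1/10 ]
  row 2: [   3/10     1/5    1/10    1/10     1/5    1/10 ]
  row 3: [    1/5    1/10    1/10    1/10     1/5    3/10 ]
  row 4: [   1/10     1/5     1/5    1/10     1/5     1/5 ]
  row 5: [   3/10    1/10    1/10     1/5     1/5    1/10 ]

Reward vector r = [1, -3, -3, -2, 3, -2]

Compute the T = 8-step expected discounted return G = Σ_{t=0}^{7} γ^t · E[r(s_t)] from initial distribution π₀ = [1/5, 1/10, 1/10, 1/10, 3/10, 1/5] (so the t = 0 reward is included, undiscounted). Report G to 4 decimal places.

t=0: π = [0.2000, 0.1000, 0.1000, 0.1000, 0.3000, 0.2000], E[r] = -0.1000, γ^t·E[r] = -0.100000, running G = -0.100000
t=1: π = [0.1700, 0.1800, 0.1400, 0.1600, 0.2000, 0.1500], E[r] = -0.8100, γ^t·E[r] = -0.567000, running G = -0.667000
t=2: π = [0.1740, 0.1870, 0.1380, 0.1490, 0.2000, 0.1520], E[r] = -0.8030, γ^t·E[r] = -0.393470, running G = -1.060470
t=3: π = [0.1729, 0.1886, 0.1387, 0.1500, 0.2000, 0.1498], E[r] = -0.8086, γ^t·E[r] = -0.277350, running G = -1.337820
t=4: π = [0.1727, 0.1889, 0.1389, 0.1496, 0.2000, 0.1500], E[r] = -0.8096, γ^t·E[r] = -0.194395, running G = -1.532214
t=5: π = [0.1727, 0.1889, 0.1389, 0.1495, 0.2000, 0.1499], E[r] = -0.8096, γ^t·E[r] = -0.136076, running G = -1.668290
t=6: π = [0.1727, 0.1889, 0.1389, 0.1495, 0.2000, 0.1499], E[r] = -0.8097, γ^t·E[r] = -0.095260, running G = -1.763550
t=7: π = [0.1727, 0.1890, 0.1389, 0.1495, 0.2000, 0.1499], E[r] = -0.8097, γ^t·E[r] = -0.066683, running G = -1.830233

G = -1.8302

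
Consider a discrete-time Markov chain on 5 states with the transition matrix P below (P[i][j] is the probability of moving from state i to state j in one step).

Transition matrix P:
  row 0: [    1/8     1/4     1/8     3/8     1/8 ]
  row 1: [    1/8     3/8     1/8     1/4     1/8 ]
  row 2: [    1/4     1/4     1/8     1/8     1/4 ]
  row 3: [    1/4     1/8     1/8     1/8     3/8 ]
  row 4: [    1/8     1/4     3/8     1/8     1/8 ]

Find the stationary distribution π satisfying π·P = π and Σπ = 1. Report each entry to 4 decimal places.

Balance equations π_j = Σ_i π_i·P[i][j]:
  π_0 = 1/8·π_0 + 1/8·π_1 + 1/4·π_2 + 1/4·π_3 + 1/8·π_4
  π_1 = 1/4·π_0 + 3/8·π_1 + 1/4·π_2 + 1/8·π_3 + 1/4·π_4
  π_2 = 1/8·π_0 + 1/8·π_1 + 1/8·π_2 + 1/8·π_3 + 3/8·π_4
  π_3 = 3/8·π_0 + 1/4·π_1 + 1/8·π_2 + 1/8·π_3 + 1/8·π_4
  normalize: π_0 + π_1 + π_2 + π_3 + π_4 = 1
Solving the linear system gives exactly π = [783/4558, 586/2279, 397/2279, 456/2279, 897/4558].

π = [0.1718, 0.2571, 0.1742, 0.2001, 0.1968]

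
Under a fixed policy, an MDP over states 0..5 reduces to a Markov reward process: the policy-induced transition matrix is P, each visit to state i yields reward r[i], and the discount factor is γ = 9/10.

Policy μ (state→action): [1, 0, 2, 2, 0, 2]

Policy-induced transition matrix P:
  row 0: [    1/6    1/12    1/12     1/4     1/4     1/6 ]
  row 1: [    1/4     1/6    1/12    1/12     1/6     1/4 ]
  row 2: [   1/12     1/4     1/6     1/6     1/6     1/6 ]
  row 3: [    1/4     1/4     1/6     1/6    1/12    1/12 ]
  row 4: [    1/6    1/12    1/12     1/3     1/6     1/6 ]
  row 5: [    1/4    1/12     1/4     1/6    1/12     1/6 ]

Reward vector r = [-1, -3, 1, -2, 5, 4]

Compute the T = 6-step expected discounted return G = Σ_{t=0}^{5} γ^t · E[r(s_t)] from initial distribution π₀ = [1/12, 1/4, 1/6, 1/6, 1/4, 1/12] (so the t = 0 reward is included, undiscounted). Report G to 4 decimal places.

t=0: π = [0.0833, 0.2500, 0.1667, 0.1667, 0.2500, 0.0833], E[r] = 0.5833, γ^t·E[r] = 0.583333, running G = 0.583333
t=1: π = [0.1944, 0.1597, 0.1250, 0.1944, 0.1528, 0.1736], E[r] = 0.5208, γ^t·E[r] = 0.468750, running G = 1.052083
t=2: π = [0.2002, 0.1499, 0.1389, 0.1950, 0.1522, 0.1638], E[r] = 0.5150, γ^t·E[r] = 0.417188, running G = 1.469271
t=3: π = [0.1975, 0.1515, 0.1385, 0.1962, 0.1535, 0.1629], E[r] = 0.5130, γ^t·E[r] = 0.373957, running G = 1.843228
t=4: π = [0.1977, 0.1517, 0.1384, 0.1961, 0.1532, 0.1629], E[r] = 0.5111, γ^t·E[r] = 0.335306, running G = 2.178534
t=5: π = [0.1977, 0.1517, 0.1384, 0.1960, 0.1532, 0.1630], E[r] = 0.5114, γ^t·E[r] = 0.302003, running G = 2.480537

G = 2.4805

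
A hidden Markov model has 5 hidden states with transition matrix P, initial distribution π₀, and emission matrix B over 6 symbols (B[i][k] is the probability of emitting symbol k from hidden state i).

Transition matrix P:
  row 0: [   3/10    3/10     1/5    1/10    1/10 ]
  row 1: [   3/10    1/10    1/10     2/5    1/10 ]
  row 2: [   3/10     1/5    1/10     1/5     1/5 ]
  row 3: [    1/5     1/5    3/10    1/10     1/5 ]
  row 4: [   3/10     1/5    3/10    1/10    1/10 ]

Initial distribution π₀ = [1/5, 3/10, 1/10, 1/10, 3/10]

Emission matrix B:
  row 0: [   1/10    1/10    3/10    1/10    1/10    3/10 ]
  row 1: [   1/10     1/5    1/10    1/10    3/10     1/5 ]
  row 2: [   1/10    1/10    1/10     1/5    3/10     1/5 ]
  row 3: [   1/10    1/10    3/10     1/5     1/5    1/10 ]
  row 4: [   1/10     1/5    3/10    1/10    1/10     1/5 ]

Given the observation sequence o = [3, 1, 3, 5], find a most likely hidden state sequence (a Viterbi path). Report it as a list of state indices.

path = [1, 3, 2, 0]

t=0: δ = [2.000e-02, 3.000e-02, 2.000e-02, 2.000e-02, 3.000e-02]  (obs o_0=3)
t=1: δ = [9.000e-04, 1.200e-03, 9.000e-04, 1.200e-03, 8.000e-04]  ψ = [1, 0, 4, 1, 2]  (obs o_1=1)
t=2: δ = [3.600e-05, 2.700e-05, 7.200e-05, 9.600e-05, 2.400e-05]  ψ = [1, 0, 3, 1, 3]  (obs o_2=3)
t=3: δ = [6.480e-06, 3.840e-06, 5.760e-06, 1.440e-06, 3.840e-06]  ψ = [2, 3, 3, 2, 3]  (obs o_3=5)
backtrack: best end state = 0; path = [1, 3, 2, 0]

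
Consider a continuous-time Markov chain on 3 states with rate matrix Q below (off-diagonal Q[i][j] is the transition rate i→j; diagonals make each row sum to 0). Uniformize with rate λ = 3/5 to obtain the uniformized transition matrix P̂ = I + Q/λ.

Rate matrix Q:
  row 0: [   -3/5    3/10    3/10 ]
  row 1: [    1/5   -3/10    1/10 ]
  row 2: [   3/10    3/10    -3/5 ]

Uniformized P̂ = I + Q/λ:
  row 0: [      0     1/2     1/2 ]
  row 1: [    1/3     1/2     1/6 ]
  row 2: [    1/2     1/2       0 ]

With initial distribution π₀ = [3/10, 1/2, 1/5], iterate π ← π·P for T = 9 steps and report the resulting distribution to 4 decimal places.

π = [0.2777, 0.5000, 0.2223]

t=0: π = [0.3000, 0.5000, 0.2000]
t=1: π = [0.2667, 0.5000, 0.2333]
t=2: π = [0.2833, 0.5000, 0.2167]
t=3: π = [0.2750, 0.5000, 0.2250]
t=4: π = [0.2792, 0.5000, 0.2208]
t=5: π = [0.2771, 0.5000, 0.2229]
t=6: π = [0.2781, 0.5000, 0.2219]
t=7: π = [0.2776, 0.5000, 0.2224]
t=8: π = [0.2779, 0.5000, 0.2221]
t=9: π = [0.2777, 0.5000, 0.2223]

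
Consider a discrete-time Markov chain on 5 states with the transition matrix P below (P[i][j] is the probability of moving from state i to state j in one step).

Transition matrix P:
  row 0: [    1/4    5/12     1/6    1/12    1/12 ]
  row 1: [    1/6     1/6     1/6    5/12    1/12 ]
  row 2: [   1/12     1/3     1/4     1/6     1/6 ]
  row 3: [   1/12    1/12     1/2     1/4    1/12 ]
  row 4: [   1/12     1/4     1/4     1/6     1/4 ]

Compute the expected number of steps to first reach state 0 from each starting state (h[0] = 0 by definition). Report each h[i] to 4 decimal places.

h = [0.0000, 9.1392, 9.8062, 9.9825, 9.8668]

First-step conditioning: h[0] = 0; for i ≠ 0, h[i] = 1 + Σ_k P[i][k]·h[k].
  h[1] = 1 + 1/6·h[1] + 1/6·h[2] + 5/12·h[3] + 1/12·h[4]
  h[2] = 1 + 1/3·h[1] + 1/4·h[2] + 1/6·h[3] + 1/6·h[4]
  h[3] = 1 + 1/12·h[1] + 1/2·h[2] + 1/4·h[3] + 1/12·h[4]
  h[4] = 1 + 1/4·h[1] + 1/4·h[2] + 1/6·h[3] + 1/4·h[4]
Solving the 4×4 linear system over states ≠ 0 gives exactly h = [0, 19896/2177, 21348/2177, 21732/2177, 21480/2177] (h[0] = 0 is the target).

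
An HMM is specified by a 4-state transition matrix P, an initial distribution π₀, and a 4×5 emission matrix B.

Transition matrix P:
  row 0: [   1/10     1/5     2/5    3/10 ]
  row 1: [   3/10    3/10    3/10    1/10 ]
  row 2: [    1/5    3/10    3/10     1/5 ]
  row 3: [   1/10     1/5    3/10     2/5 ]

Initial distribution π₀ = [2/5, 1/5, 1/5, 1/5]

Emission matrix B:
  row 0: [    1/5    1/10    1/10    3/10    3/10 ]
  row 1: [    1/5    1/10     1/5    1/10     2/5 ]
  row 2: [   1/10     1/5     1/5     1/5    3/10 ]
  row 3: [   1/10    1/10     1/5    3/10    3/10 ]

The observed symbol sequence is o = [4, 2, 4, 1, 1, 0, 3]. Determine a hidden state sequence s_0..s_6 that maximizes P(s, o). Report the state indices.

path = [0, 2, 1, 2, 2, 1, 0]

t=0: δ = [1.200e-01, 8.000e-02, 6.000e-02, 6.000e-02]  (obs o_0=4)
t=1: δ = [2.400e-03, 4.800e-03, 9.600e-03, 7.200e-03]  ψ = [1, 0, 0, 0]  (obs o_1=2)
t=2: δ = [5.760e-04, 1.152e-03, 8.640e-04, 8.640e-04]  ψ = [2, 2, 2, 3]  (obs o_2=4)
t=3: δ = [3.456e-05, 3.456e-05, 6.912e-05, 3.456e-05]  ψ = [1, 1, 1, 3]  (obs o_3=1)
t=4: δ = [1.382e-06, 2.074e-06, 4.147e-06, 1.382e-06]  ψ = [2, 2, 2, 2]  (obs o_4=1)
t=5: δ = [1.659e-07, 2.488e-07, 1.244e-07, 8.294e-08]  ψ = [2, 2, 2, 2]  (obs o_5=0)
t=6: δ = [2.239e-08, 7.465e-09, 1.493e-08, 1.493e-08]  ψ = [1, 1, 1, 0]  (obs o_6=3)
backtrack: best end state = 0; path = [0, 2, 1, 2, 2, 1, 0]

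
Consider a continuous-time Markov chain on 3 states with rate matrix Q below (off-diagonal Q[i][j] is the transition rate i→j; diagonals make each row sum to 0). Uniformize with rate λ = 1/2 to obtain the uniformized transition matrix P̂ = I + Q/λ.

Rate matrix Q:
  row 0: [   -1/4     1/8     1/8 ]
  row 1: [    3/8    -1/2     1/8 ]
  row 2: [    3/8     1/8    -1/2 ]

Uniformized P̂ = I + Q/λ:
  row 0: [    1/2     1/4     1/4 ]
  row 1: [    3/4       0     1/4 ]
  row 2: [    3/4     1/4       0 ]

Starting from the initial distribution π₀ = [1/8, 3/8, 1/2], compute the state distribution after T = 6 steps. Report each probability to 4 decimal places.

π = [0.5999, 0.2000, 0.2001]

t=0: π = [0.1250, 0.3750, 0.5000]
t=1: π = [0.7188, 0.1563, 0.1250]
t=2: π = [0.5703, 0.2109, 0.2188]
t=3: π = [0.6074, 0.1973, 0.1953]
t=4: π = [0.5981, 0.2007, 0.2012]
t=5: π = [0.6005, 0.1998, 0.1997]
t=6: π = [0.5999, 0.2000, 0.2001]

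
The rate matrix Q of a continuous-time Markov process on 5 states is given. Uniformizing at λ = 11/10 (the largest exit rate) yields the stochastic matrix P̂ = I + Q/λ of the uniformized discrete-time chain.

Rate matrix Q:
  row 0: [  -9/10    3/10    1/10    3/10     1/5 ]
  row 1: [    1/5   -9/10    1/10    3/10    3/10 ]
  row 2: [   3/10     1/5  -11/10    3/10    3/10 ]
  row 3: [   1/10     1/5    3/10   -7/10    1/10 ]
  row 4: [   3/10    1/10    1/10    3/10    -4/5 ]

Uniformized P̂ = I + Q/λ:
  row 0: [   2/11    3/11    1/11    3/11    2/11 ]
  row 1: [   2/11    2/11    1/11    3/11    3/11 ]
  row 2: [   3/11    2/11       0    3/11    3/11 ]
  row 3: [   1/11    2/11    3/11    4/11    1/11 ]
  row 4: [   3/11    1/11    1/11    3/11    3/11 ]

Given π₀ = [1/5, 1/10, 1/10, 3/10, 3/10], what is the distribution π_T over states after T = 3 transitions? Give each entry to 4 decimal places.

π = [0.1849, 0.1804, 0.1334, 0.3000, 0.2014]

t=0: π = [0.2000, 0.1000, 0.1000, 0.3000, 0.3000]
t=1: π = [0.1909, 0.1727, 0.1364, 0.3000, 0.2000]
t=2: π = [0.1851, 0.1810, 0.1331, 0.3000, 0.2008]
t=3: π = [0.1849, 0.1804, 0.1334, 0.3000, 0.2014]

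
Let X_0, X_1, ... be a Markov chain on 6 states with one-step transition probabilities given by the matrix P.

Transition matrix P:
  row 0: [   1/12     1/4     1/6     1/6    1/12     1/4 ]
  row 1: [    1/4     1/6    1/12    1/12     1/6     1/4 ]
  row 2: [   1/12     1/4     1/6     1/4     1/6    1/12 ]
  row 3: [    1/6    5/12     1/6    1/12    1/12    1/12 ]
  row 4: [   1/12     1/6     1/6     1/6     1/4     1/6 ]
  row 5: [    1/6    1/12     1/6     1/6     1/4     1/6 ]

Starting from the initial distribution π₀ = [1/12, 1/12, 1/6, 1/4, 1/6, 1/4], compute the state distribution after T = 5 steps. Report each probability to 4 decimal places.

t=0: π = [0.0833, 0.0833, 0.1667, 0.2500, 0.1667, 0.2500]
t=1: π = [0.1389, 0.2292, 0.1597, 0.1528, 0.1736, 0.1458]
t=2: π = [0.1464, 0.2176, 0.1476, 0.1481, 0.1690, 0.1713]
t=3: π = [0.1462, 0.2139, 0.1485, 0.1485, 0.1705, 0.1724]
t=4: π = [0.1457, 0.2140, 0.1488, 0.1488, 0.1707, 0.1719]
t=5: π = [0.1457, 0.2141, 0.1488, 0.1488, 0.1707, 0.1718]

π = [0.1457, 0.2141, 0.1488, 0.1488, 0.1707, 0.1718]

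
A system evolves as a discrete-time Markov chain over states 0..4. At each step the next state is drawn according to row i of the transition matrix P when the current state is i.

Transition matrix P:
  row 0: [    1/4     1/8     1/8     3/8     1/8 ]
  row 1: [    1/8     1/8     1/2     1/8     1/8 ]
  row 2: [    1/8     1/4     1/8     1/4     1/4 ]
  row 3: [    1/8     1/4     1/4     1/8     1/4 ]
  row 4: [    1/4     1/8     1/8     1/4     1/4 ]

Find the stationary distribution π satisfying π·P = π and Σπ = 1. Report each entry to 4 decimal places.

Balance equations π_j = Σ_i π_i·P[i][j]:
  π_0 = 1/4·π_0 + 1/8·π_1 + 1/8·π_2 + 1/8·π_3 + 1/4·π_4
  π_1 = 1/8·π_0 + 1/8·π_1 + 1/4·π_2 + 1/4·π_3 + 1/8·π_4
  π_2 = 1/8·π_0 + 1/2·π_1 + 1/8·π_2 + 1/4·π_3 + 1/8·π_4
  π_3 = 3/8·π_0 + 1/8·π_1 + 1/4·π_2 + 1/8·π_3 + 1/4·π_4
  normalize: π_0 + π_1 + π_2 + π_3 + π_4 = 1
Solving the linear system gives exactly π = [87/505, 91/505, 1001/4545, 1006/4545, 104/505].

π = [0.1723, 0.1802, 0.2202, 0.2213, 0.2059]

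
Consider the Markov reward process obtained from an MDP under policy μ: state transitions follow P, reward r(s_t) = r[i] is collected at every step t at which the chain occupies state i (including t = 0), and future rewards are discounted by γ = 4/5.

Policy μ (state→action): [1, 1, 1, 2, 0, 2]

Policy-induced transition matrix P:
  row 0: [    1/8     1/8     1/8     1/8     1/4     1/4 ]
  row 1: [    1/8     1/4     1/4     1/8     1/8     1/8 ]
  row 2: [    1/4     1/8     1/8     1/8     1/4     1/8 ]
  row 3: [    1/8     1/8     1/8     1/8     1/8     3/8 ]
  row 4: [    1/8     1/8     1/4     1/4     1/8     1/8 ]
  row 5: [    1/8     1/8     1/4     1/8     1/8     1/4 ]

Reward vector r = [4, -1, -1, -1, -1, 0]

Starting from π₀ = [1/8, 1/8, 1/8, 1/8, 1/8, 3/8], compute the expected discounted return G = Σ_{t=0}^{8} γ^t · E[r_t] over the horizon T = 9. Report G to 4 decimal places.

t=0: π = [0.1250, 0.1250, 0.1250, 0.1250, 0.1250, 0.3750], E[r] = 0.0000, γ^t·E[r] = 0.000000, running G = 0.000000
t=1: π = [0.1406, 0.1406, 0.2031, 0.1406, 0.1563, 0.2188], E[r] = -0.0781, γ^t·E[r] = -0.062500, running G = -0.062500
t=2: π = [0.1504, 0.1426, 0.1895, 0.1445, 0.1680, 0.2051], E[r] = -0.0430, γ^t·E[r] = -0.027500, running G = -0.090000
t=3: π = [0.1487, 0.1428, 0.1895, 0.1460, 0.1675, 0.2056], E[r] = -0.0510, γ^t·E[r] = -0.026125, running G = -0.116125
t=4: π = [0.1487, 0.1429, 0.1895, 0.1459, 0.1673, 0.2058], E[r] = -0.0508, γ^t·E[r] = -0.020813, running G = -0.136938
t=5: π = [0.1487, 0.1429, 0.1895, 0.1459, 0.1673, 0.2058], E[r] = -0.0508, γ^t·E[r] = -0.016640, running G = -0.153578
t=6: π = [0.1487, 0.1429, 0.1895, 0.1459, 0.1673, 0.2058], E[r] = -0.0508, γ^t·E[r] = -0.013313, running G = -0.166890
t=7: π = [0.1487, 0.1429, 0.1895, 0.1459, 0.1673, 0.2058], E[r] = -0.0508, γ^t·E[r] = -0.010650, running G = -0.177540
t=8: π = [0.1487, 0.1429, 0.1895, 0.1459, 0.1673, 0.2058], E[r] = -0.0508, γ^t·E[r] = -0.008520, running G = -0.186060

G = -0.1861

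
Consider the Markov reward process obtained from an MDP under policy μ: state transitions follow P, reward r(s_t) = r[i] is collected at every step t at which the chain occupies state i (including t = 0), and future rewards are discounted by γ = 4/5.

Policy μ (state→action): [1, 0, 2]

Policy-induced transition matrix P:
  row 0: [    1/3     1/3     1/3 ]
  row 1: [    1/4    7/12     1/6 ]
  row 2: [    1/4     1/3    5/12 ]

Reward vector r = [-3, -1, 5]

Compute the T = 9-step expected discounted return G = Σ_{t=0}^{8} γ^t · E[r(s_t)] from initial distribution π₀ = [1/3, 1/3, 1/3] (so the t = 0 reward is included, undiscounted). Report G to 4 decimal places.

t=0: π = [0.3333, 0.3333, 0.3333], E[r] = 0.3333, γ^t·E[r] = 0.333333, running G = 0.333333
t=1: π = [0.2778, 0.4167, 0.3056], E[r] = 0.2778, γ^t·E[r] = 0.222222, running G = 0.555556
t=2: π = [0.2731, 0.4375, 0.2894], E[r] = 0.1898, γ^t·E[r] = 0.121481, running G = 0.677037
t=3: π = [0.2728, 0.4427, 0.2845], E[r] = 0.1617, γ^t·E[r] = 0.082765, running G = 0.759802
t=4: π = [0.2727, 0.4440, 0.2833], E[r] = 0.1541, γ^t·E[r] = 0.063118, running G = 0.822920
t=5: π = [0.2727, 0.4443, 0.2829], E[r] = 0.1522, γ^t·E[r] = 0.049861, running G = 0.872781
t=6: π = [0.2727, 0.4444, 0.2829], E[r] = 0.1517, γ^t·E[r] = 0.039761, running G = 0.912543
t=7: π = [0.2727, 0.4444, 0.2828], E[r] = 0.1516, γ^t·E[r] = 0.031784, running G = 0.944326
t=8: π = [0.2727, 0.4444, 0.2828], E[r] = 0.1515, γ^t·E[r] = 0.025422, running G = 0.969748

G = 0.9697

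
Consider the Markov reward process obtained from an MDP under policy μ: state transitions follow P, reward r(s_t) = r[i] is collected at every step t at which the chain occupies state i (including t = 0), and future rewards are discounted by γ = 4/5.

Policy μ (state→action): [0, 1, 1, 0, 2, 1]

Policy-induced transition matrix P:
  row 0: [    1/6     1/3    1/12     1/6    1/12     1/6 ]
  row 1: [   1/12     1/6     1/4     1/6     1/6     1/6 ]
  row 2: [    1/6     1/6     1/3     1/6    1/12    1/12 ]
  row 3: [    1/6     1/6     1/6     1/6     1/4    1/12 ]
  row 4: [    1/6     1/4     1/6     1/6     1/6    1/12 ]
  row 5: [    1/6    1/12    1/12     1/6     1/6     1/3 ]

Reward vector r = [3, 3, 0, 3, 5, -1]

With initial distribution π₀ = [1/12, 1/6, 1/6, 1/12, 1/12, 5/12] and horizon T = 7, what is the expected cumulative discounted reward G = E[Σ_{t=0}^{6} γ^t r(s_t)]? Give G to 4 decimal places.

t=0: π = [0.0833, 0.1667, 0.1667, 0.0833, 0.0833, 0.4167], E[r] = 1.0000, γ^t·E[r] = 1.000000, running G = 1.000000
t=1: π = [0.1528, 0.1528, 0.1667, 0.1667, 0.1528, 0.2083], E[r] = 1.9722, γ^t·E[r] = 1.577778, running G = 2.577778
t=2: π = [0.1539, 0.1875, 0.1771, 0.1667, 0.1539, 0.1609], E[r] = 2.1331, γ^t·E[r] = 1.365185, running G = 3.942963
t=3: π = [0.1510, 0.1917, 0.1856, 0.1667, 0.1530, 0.1520], E[r] = 2.1412, γ^t·E[r] = 1.096296, running G = 5.039259
t=4: π = [0.1507, 0.1919, 0.1883, 0.1667, 0.1525, 0.1499], E[r] = 2.1404, γ^t·E[r] = 0.876728, running G = 5.915987
t=5: π = [0.1507, 0.1920, 0.1890, 0.1667, 0.1523, 0.1494], E[r] = 2.1402, γ^t·E[r] = 0.701294, running G = 6.617281
t=6: π = [0.1507, 0.1920, 0.1892, 0.1667, 0.1522, 0.1492], E[r] = 2.1401, γ^t·E[r] = 0.561012, running G = 7.178294

G = 7.1783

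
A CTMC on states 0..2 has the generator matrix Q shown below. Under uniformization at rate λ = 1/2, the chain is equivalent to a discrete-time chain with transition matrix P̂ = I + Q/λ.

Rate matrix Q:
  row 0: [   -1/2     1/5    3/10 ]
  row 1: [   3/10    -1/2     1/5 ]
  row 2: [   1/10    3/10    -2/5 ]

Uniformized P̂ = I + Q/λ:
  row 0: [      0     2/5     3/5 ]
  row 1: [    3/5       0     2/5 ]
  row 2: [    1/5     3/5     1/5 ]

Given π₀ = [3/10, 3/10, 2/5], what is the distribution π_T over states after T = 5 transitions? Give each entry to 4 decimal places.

π = [0.2795, 0.3398, 0.3808]

t=0: π = [0.3000, 0.3000, 0.4000]
t=1: π = [0.2600, 0.3600, 0.3800]
t=2: π = [0.2920, 0.3320, 0.3760]
t=3: π = [0.2744, 0.3424, 0.3832]
t=4: π = [0.2821, 0.3397, 0.3782]
t=5: π = [0.2795, 0.3398, 0.3808]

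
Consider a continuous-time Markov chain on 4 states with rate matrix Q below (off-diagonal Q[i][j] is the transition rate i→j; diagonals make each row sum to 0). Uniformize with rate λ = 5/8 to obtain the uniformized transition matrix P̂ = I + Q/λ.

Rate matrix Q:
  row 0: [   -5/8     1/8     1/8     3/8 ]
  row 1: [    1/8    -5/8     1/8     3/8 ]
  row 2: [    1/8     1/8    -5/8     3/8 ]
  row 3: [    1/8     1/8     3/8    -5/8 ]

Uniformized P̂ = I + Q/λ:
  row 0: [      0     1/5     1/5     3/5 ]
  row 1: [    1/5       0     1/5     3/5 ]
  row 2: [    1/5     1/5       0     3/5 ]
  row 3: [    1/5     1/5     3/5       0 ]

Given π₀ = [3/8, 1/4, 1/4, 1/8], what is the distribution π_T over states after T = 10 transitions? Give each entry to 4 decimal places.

π = [0.1667, 0.1667, 0.2932, 0.3735]

t=0: π = [0.3750, 0.2500, 0.2500, 0.1250]
t=1: π = [0.1250, 0.1500, 0.2000, 0.5250]
t=2: π = [0.1750, 0.1700, 0.3700, 0.2850]
t=3: π = [0.1650, 0.1660, 0.2400, 0.4290]
t=4: π = [0.1670, 0.1668, 0.3236, 0.3426]
t=5: π = [0.1666, 0.1666, 0.2723, 0.3944]
t=6: π = [0.1667, 0.1667, 0.3033, 0.3633]
t=7: π = [0.1667, 0.1667, 0.2847, 0.3820]
t=8: π = [0.1667, 0.1667, 0.2959, 0.3708]
t=9: π = [0.1667, 0.1667, 0.2891, 0.3775]
t=10: π = [0.1667, 0.1667, 0.2932, 0.3735]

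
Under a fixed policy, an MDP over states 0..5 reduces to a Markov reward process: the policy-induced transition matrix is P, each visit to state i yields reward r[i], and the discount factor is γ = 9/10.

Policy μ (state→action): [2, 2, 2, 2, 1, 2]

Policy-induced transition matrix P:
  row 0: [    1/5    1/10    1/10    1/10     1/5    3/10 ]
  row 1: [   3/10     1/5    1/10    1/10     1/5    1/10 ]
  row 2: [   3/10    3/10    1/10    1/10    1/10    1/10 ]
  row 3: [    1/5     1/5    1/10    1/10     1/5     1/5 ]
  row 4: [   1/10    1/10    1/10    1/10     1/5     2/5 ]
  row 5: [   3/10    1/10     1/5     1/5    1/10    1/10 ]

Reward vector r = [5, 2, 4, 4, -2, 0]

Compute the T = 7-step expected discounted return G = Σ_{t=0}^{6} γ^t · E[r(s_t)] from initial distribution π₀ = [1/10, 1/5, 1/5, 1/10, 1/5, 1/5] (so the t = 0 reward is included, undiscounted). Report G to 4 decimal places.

G = 10.5903

t=0: π = [0.1000, 0.2000, 0.2000, 0.1000, 0.2000, 0.2000], E[r] = 1.7000, γ^t·E[r] = 1.700000, running G = 1.700000
t=1: π = [0.2400, 0.1700, 0.1200, 0.1200, 0.1600, 0.1900], E[r] = 2.1800, γ^t·E[r] = 1.962000, running G = 3.662000
t=2: π = [0.2320, 0.1530, 0.1190, 0.1190, 0.1690, 0.2080], E[r] = 2.0800, γ^t·E[r] = 1.684800, running G = 5.346800
t=3: π = [0.2311, 0.1510, 0.1208, 0.1208, 0.1673, 0.2090], E[r] = 2.0893, γ^t·E[r] = 1.523100, running G = 6.869900
t=4: π = [0.2314, 0.1513, 0.1209, 0.1209, 0.1670, 0.2085], E[r] = 2.0926, γ^t·E[r] = 1.372948, running G = 8.242848
t=5: π = [0.2314, 0.1514, 0.1208, 0.1208, 0.1671, 0.2085], E[r] = 2.0923, γ^t·E[r] = 1.235502, running G = 9.478350
t=6: π = [0.2314, 0.1514, 0.1208, 0.1208, 0.1671, 0.2085], E[r] = 2.0923, γ^t·E[r] = 1.111910, running G = 10.590260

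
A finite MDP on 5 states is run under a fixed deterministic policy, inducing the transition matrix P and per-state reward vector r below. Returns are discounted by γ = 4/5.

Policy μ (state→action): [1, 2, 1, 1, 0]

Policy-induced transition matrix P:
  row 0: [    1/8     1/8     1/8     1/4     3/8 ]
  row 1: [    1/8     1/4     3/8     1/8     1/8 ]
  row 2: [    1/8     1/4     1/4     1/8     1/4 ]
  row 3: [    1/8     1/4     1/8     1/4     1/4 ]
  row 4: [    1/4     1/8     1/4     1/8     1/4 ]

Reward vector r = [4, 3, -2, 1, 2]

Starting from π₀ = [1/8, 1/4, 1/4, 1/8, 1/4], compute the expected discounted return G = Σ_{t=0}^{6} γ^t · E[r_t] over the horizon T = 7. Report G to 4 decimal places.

G = 5.4835

t=0: π = [0.1250, 0.2500, 0.2500, 0.1250, 0.2500], E[r] = 1.3750, γ^t·E[r] = 1.375000, running G = 1.375000
t=1: π = [0.1563, 0.2031, 0.2500, 0.1563, 0.2344], E[r] = 1.3594, γ^t·E[r] = 1.087500, running G = 2.462500
t=2: π = [0.1543, 0.2012, 0.2363, 0.1641, 0.2441], E[r] = 1.4004, γ^t·E[r] = 0.896250, running G = 3.358750
t=3: π = [0.1555, 0.2002, 0.2354, 0.1648, 0.2441], E[r] = 1.4050, γ^t·E[r] = 0.719375, running G = 4.078125
t=4: π = [0.1555, 0.2000, 0.2350, 0.1650, 0.2444], E[r] = 1.4061, γ^t·E[r] = 0.575938, running G = 4.654063
t=5: π = [0.1556, 0.2000, 0.2349, 0.1651, 0.2444], E[r] = 1.4063, γ^t·E[r] = 0.460816, running G = 5.114879
t=6: π = [0.1556, 0.2000, 0.2349, 0.1651, 0.2444], E[r] = 1.4063, γ^t·E[r] = 0.368663, running G = 5.483542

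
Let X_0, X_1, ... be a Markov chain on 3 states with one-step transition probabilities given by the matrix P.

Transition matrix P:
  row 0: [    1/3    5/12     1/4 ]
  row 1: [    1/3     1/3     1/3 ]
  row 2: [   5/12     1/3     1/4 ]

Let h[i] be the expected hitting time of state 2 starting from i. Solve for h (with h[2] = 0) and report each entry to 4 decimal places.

h = [3.5455, 3.2727, 0.0000]

First-step conditioning: h[2] = 0; for i ≠ 2, h[i] = 1 + Σ_k P[i][k]·h[k].
  h[0] = 1 + 1/3·h[0] + 5/12·h[1]
  h[1] = 1 + 1/3·h[0] + 1/3·h[1]
Solving the 2×2 linear system over states ≠ 2 gives exactly h = [39/11, 36/11, 0] (h[2] = 0 is the target).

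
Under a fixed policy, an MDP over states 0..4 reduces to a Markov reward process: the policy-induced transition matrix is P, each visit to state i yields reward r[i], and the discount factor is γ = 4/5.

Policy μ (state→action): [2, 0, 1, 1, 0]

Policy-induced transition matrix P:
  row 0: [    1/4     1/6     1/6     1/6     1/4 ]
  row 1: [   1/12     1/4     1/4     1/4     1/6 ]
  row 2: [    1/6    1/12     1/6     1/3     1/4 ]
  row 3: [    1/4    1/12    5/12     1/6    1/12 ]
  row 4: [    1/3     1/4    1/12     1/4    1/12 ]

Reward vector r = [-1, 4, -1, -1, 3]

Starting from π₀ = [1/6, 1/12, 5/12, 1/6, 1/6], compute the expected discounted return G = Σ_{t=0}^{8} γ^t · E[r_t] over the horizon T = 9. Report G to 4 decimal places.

t=0: π = [0.1667, 0.0833, 0.4167, 0.1667, 0.1667], E[r] = 0.0833, γ^t·E[r] = 0.083333, running G = 0.083333
t=1: π = [0.2153, 0.1389, 0.2014, 0.2569, 0.1875], E[r] = 0.4444, γ^t·E[r] = 0.355556, running G = 0.438889
t=2: π = [0.2257, 0.1557, 0.2269, 0.2274, 0.1644], E[r] = 0.4358, γ^t·E[r] = 0.278889, running G = 0.717778
t=3: π = [0.2188, 0.1555, 0.2228, 0.2311, 0.1717], E[r] = 0.4643, γ^t·E[r] = 0.237728, running G = 0.955506
t=4: π = [0.2198, 0.1561, 0.2231, 0.2311, 0.1699], E[r] = 0.4601, γ^t·E[r] = 0.188464, running G = 1.143970
t=5: π = [0.2195, 0.1560, 0.2233, 0.2310, 0.1702], E[r] = 0.4606, γ^t·E[r] = 0.150925, running G = 1.294895
t=6: π = [0.2196, 0.1560, 0.2232, 0.2311, 0.1701], E[r] = 0.4605, γ^t·E[r] = 0.120714, running G = 1.415610
t=7: π = [0.2196, 0.1560, 0.2233, 0.2311, 0.1701], E[r] = 0.4605, γ^t·E[r] = 0.096567, running G = 1.512177
t=8: π = [0.2196, 0.1560, 0.2233, 0.2311, 0.1701], E[r] = 0.4605, γ^t·E[r] = 0.077254, running G = 1.589431

G = 1.5894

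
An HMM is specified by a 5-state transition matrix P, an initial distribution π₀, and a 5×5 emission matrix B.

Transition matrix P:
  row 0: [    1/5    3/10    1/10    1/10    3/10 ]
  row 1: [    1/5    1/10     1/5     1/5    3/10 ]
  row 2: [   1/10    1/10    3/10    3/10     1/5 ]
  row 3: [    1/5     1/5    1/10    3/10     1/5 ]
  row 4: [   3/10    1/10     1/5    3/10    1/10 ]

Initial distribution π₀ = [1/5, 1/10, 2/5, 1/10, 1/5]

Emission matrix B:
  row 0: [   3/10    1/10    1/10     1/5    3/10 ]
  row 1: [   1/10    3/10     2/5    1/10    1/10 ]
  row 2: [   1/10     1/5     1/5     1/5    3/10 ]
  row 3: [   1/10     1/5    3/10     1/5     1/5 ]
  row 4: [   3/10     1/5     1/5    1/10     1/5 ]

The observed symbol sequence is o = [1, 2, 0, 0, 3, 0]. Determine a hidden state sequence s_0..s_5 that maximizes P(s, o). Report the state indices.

path = [2, 3, 0, 4, 0, 4]

t=0: δ = [2.000e-02, 3.000e-02, 8.000e-02, 2.000e-02, 4.000e-02]  (obs o_0=1)
t=1: δ = [1.200e-03, 3.200e-03, 4.800e-03, 7.200e-03, 3.200e-03]  ψ = [4, 2, 2, 2, 2]  (obs o_1=2)
t=2: δ = [4.320e-04, 1.440e-04, 1.440e-04, 2.160e-04, 4.320e-04]  ψ = [3, 3, 2, 3, 3]  (obs o_2=0)
t=3: δ = [3.888e-05, 1.296e-05, 8.640e-06, 1.296e-05, 3.888e-05]  ψ = [4, 0, 4, 4, 0]  (obs o_3=0)
t=4: δ = [2.333e-06, 1.166e-06, 1.555e-06, 2.333e-06, 1.166e-06]  ψ = [4, 0, 4, 4, 0]  (obs o_4=3)
t=5: δ = [1.400e-07, 6.998e-08, 4.666e-08, 6.998e-08, 2.100e-07]  ψ = [0, 0, 2, 3, 0]  (obs o_5=0)
backtrack: best end state = 4; path = [2, 3, 0, 4, 0, 4]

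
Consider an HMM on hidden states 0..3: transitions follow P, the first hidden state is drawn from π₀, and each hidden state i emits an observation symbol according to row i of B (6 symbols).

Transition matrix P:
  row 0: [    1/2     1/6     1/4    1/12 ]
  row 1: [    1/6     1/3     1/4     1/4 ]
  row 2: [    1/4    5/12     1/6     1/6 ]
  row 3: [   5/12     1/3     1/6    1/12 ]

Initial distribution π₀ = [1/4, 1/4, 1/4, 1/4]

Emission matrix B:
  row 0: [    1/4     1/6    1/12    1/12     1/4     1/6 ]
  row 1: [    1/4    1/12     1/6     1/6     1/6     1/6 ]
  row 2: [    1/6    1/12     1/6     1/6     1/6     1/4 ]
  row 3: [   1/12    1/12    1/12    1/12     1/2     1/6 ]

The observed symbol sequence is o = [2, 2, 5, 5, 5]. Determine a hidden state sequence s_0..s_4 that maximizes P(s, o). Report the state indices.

path = [2, 1, 2, 1, 2]

t=0: δ = [2.083e-02, 4.167e-02, 4.167e-02, 2.083e-02]  (obs o_0=2)
t=1: δ = [8.681e-04, 2.894e-03, 1.736e-03, 8.681e-04]  ψ = [0, 2, 1, 1]  (obs o_1=2)
t=2: δ = [8.038e-05, 1.608e-04, 1.808e-04, 1.206e-04]  ψ = [1, 1, 1, 1]  (obs o_2=5)
t=3: δ = [8.372e-06, 1.256e-05, 1.005e-05, 6.698e-06]  ψ = [3, 2, 1, 1]  (obs o_3=5)
t=4: δ = [6.977e-07, 6.977e-07, 7.849e-07, 5.233e-07]  ψ = [0, 1, 1, 1]  (obs o_4=5)
backtrack: best end state = 2; path = [2, 1, 2, 1, 2]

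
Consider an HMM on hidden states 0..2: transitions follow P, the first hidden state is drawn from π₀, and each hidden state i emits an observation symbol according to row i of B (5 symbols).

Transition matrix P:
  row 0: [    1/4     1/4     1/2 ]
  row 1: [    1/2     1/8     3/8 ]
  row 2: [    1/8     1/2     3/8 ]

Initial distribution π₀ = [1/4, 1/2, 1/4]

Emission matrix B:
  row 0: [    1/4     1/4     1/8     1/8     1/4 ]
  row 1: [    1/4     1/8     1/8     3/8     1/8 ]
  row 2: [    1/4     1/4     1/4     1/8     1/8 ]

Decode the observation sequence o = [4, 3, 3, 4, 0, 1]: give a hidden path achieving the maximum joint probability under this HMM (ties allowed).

path = [0, 2, 1, 0, 2, 2]

t=0: δ = [6.250e-02, 6.250e-02, 3.125e-02]  (obs o_0=4)
t=1: δ = [3.906e-03, 5.859e-03, 3.906e-03]  ψ = [1, 0, 0]  (obs o_1=3)
t=2: δ = [3.662e-04, 7.324e-04, 2.747e-04]  ψ = [1, 2, 1]  (obs o_2=3)
t=3: δ = [9.155e-05, 1.717e-05, 3.433e-05]  ψ = [1, 2, 1]  (obs o_3=4)
t=4: δ = [5.722e-06, 5.722e-06, 1.144e-05]  ψ = [0, 0, 0]  (obs o_4=0)
t=5: δ = [7.153e-07, 7.153e-07, 1.073e-06]  ψ = [1, 2, 2]  (obs o_5=1)
backtrack: best end state = 2; path = [0, 2, 1, 0, 2, 2]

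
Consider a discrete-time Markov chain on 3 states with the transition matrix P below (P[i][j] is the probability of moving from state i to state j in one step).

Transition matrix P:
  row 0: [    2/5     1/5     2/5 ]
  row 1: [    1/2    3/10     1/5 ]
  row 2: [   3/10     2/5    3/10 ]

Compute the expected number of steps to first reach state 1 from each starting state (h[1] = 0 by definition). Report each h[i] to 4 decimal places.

First-step conditioning: h[1] = 0; for i ≠ 1, h[i] = 1 + Σ_k P[i][k]·h[k].
  h[0] = 1 + 2/5·h[0] + 2/5·h[2]
  h[2] = 1 + 3/10·h[0] + 3/10·h[2]
Solving the 2×2 linear system over states ≠ 1 gives exactly h = [11/3, 0, 3] (h[1] = 0 is the target).

h = [3.6667, 0.0000, 3.0000]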